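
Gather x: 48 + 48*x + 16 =48*x + 64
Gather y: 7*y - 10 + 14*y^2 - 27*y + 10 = 14*y^2 - 20*y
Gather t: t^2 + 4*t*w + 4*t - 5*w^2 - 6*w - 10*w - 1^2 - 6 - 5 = t^2 + t*(4*w + 4) - 5*w^2 - 16*w - 12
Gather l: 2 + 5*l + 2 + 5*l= 10*l + 4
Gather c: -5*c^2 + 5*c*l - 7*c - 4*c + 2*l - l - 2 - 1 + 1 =-5*c^2 + c*(5*l - 11) + l - 2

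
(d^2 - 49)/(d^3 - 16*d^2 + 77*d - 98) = (d + 7)/(d^2 - 9*d + 14)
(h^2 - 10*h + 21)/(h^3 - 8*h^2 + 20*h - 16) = (h^2 - 10*h + 21)/(h^3 - 8*h^2 + 20*h - 16)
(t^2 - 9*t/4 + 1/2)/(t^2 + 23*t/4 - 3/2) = (t - 2)/(t + 6)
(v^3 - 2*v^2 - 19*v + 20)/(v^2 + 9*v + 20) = (v^2 - 6*v + 5)/(v + 5)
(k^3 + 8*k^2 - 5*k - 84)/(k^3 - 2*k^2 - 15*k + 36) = (k + 7)/(k - 3)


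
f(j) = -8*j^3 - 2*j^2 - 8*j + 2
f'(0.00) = -8.00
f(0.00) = 2.00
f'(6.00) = -896.00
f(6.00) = -1846.00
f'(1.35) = -57.14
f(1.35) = -32.13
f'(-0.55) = -13.06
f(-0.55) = 7.13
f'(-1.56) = -60.17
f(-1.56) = 39.98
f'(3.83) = -375.37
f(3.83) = -507.43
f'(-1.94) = -90.57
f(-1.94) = 68.40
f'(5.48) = -750.65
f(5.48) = -1418.43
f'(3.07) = -246.48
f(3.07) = -272.89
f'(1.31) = -54.43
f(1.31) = -29.90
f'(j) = -24*j^2 - 4*j - 8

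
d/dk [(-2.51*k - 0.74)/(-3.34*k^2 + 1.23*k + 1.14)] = (8.3834*k^2 - 3.0873*k - (2.51*k + 0.74)*(6.68*k - 1.23) - 2.8614)/(-3.34*k^2 + 1.23*k + 1.14)^2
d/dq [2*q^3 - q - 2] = 6*q^2 - 1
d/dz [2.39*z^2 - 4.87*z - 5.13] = 4.78*z - 4.87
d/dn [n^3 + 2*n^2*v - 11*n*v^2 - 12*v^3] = 3*n^2 + 4*n*v - 11*v^2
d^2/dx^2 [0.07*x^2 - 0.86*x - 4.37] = 0.140000000000000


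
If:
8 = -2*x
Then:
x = -4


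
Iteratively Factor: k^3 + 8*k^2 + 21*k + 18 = (k + 2)*(k^2 + 6*k + 9) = (k + 2)*(k + 3)*(k + 3)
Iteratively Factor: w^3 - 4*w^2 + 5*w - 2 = (w - 1)*(w^2 - 3*w + 2) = (w - 2)*(w - 1)*(w - 1)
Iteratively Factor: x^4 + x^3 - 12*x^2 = (x)*(x^3 + x^2 - 12*x) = x^2*(x^2 + x - 12) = x^2*(x + 4)*(x - 3)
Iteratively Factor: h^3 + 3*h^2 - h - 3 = (h + 1)*(h^2 + 2*h - 3) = (h + 1)*(h + 3)*(h - 1)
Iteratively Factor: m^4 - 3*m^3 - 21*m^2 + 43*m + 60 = (m + 4)*(m^3 - 7*m^2 + 7*m + 15) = (m - 3)*(m + 4)*(m^2 - 4*m - 5) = (m - 3)*(m + 1)*(m + 4)*(m - 5)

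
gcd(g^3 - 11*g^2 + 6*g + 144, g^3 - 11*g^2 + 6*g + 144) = g^3 - 11*g^2 + 6*g + 144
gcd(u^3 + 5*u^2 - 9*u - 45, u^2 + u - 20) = u + 5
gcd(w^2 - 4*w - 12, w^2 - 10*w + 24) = w - 6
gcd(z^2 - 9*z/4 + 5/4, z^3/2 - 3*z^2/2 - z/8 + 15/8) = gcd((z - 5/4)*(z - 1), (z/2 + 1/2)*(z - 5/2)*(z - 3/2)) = 1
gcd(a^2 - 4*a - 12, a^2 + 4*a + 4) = a + 2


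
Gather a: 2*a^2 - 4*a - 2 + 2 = 2*a^2 - 4*a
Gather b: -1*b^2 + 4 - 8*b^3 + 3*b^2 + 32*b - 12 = -8*b^3 + 2*b^2 + 32*b - 8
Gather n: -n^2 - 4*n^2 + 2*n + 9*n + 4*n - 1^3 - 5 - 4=-5*n^2 + 15*n - 10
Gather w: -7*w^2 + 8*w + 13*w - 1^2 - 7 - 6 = -7*w^2 + 21*w - 14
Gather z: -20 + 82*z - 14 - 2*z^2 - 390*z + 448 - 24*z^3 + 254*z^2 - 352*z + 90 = -24*z^3 + 252*z^2 - 660*z + 504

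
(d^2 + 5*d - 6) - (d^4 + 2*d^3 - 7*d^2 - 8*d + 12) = -d^4 - 2*d^3 + 8*d^2 + 13*d - 18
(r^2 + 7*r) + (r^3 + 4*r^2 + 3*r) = r^3 + 5*r^2 + 10*r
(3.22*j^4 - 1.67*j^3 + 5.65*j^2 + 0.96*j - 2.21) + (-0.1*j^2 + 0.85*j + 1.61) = 3.22*j^4 - 1.67*j^3 + 5.55*j^2 + 1.81*j - 0.6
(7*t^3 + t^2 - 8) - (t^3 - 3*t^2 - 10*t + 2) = 6*t^3 + 4*t^2 + 10*t - 10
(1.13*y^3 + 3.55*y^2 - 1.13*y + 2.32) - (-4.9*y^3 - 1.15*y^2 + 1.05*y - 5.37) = 6.03*y^3 + 4.7*y^2 - 2.18*y + 7.69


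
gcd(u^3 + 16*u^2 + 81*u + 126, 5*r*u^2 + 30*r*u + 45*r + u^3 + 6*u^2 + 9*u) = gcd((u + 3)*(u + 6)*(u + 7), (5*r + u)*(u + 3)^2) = u + 3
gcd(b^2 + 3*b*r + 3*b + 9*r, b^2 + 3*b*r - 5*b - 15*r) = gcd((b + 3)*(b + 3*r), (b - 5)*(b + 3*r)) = b + 3*r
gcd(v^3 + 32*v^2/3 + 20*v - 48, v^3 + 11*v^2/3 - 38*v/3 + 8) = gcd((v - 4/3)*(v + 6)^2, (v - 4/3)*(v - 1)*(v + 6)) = v^2 + 14*v/3 - 8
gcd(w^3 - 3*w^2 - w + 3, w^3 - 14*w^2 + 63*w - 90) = w - 3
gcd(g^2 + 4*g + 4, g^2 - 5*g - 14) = g + 2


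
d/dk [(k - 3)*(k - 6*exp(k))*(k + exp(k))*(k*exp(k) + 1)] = (k - 3)*(k + 1)*(k - 6*exp(k))*(k + exp(k))*exp(k) + (k - 3)*(k - 6*exp(k))*(k*exp(k) + 1)*(exp(k) + 1) - (k - 3)*(k + exp(k))*(k*exp(k) + 1)*(6*exp(k) - 1) + (k - 6*exp(k))*(k + exp(k))*(k*exp(k) + 1)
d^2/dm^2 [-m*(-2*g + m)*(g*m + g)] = 2*g*(2*g - 3*m - 1)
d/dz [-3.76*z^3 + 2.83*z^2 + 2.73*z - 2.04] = -11.28*z^2 + 5.66*z + 2.73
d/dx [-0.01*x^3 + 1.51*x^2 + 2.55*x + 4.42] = -0.03*x^2 + 3.02*x + 2.55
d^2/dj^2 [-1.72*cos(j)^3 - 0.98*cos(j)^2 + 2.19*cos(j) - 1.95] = -0.9*cos(j) + 1.96*cos(2*j) + 3.87*cos(3*j)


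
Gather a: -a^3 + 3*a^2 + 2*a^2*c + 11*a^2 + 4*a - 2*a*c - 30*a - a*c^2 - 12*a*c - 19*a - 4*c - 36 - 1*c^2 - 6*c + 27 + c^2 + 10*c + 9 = -a^3 + a^2*(2*c + 14) + a*(-c^2 - 14*c - 45)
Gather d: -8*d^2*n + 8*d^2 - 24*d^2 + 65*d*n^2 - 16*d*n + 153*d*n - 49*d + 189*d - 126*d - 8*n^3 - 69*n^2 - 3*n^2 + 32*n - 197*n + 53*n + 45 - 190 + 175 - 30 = d^2*(-8*n - 16) + d*(65*n^2 + 137*n + 14) - 8*n^3 - 72*n^2 - 112*n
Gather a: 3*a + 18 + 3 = 3*a + 21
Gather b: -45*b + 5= 5 - 45*b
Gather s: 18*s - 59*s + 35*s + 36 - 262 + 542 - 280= 36 - 6*s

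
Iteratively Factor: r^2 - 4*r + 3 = (r - 1)*(r - 3)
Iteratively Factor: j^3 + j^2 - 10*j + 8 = (j + 4)*(j^2 - 3*j + 2) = (j - 1)*(j + 4)*(j - 2)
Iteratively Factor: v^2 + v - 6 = (v + 3)*(v - 2)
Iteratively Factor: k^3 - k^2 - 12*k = (k + 3)*(k^2 - 4*k) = k*(k + 3)*(k - 4)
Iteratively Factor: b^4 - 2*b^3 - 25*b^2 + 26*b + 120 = (b + 2)*(b^3 - 4*b^2 - 17*b + 60) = (b - 3)*(b + 2)*(b^2 - b - 20) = (b - 3)*(b + 2)*(b + 4)*(b - 5)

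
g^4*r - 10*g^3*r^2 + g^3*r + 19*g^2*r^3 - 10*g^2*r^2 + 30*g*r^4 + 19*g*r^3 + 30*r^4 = (g - 6*r)*(g - 5*r)*(g + r)*(g*r + r)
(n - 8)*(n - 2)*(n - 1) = n^3 - 11*n^2 + 26*n - 16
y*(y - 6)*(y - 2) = y^3 - 8*y^2 + 12*y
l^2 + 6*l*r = l*(l + 6*r)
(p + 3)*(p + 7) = p^2 + 10*p + 21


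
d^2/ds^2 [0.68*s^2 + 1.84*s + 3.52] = 1.36000000000000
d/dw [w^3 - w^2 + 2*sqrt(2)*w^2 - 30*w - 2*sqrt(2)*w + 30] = 3*w^2 - 2*w + 4*sqrt(2)*w - 30 - 2*sqrt(2)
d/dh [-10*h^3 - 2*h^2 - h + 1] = -30*h^2 - 4*h - 1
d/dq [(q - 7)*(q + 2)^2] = 3*(q - 4)*(q + 2)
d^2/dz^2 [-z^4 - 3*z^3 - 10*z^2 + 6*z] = -12*z^2 - 18*z - 20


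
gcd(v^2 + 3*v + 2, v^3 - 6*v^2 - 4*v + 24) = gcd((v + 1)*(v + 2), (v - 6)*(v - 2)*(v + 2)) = v + 2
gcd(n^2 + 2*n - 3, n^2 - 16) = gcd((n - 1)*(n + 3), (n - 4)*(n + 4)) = 1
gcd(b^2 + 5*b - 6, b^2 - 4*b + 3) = b - 1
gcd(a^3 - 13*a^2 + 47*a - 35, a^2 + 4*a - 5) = a - 1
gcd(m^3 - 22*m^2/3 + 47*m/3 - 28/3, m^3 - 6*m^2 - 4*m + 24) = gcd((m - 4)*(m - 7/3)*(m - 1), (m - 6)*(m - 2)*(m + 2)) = 1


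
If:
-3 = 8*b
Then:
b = -3/8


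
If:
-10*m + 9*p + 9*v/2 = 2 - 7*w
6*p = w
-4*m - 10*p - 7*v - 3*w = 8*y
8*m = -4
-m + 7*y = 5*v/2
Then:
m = -1/2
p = -32/293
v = 502/879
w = -192/293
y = 233/1758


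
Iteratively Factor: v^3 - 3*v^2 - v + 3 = (v - 3)*(v^2 - 1) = (v - 3)*(v + 1)*(v - 1)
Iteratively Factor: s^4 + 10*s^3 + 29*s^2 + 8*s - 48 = (s + 3)*(s^3 + 7*s^2 + 8*s - 16) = (s - 1)*(s + 3)*(s^2 + 8*s + 16) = (s - 1)*(s + 3)*(s + 4)*(s + 4)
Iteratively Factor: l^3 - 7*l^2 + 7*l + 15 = (l - 5)*(l^2 - 2*l - 3) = (l - 5)*(l - 3)*(l + 1)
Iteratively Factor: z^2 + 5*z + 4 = (z + 1)*(z + 4)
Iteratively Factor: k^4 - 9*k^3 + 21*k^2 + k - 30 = (k - 5)*(k^3 - 4*k^2 + k + 6) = (k - 5)*(k - 2)*(k^2 - 2*k - 3) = (k - 5)*(k - 2)*(k + 1)*(k - 3)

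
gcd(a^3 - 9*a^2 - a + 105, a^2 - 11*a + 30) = a - 5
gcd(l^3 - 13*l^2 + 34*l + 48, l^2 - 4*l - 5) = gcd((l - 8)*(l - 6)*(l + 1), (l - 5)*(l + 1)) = l + 1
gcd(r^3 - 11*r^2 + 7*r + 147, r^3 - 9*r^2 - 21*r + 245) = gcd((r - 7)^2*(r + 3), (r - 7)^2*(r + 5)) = r^2 - 14*r + 49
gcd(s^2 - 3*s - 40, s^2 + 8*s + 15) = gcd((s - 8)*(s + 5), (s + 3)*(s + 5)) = s + 5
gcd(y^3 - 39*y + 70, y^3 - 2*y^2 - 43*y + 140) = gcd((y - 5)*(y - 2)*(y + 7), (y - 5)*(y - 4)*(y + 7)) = y^2 + 2*y - 35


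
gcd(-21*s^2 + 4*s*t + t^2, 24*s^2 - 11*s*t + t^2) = 3*s - t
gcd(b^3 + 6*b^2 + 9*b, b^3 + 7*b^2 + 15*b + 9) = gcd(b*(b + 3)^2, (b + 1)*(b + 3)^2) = b^2 + 6*b + 9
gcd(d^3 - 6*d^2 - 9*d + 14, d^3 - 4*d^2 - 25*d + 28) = d^2 - 8*d + 7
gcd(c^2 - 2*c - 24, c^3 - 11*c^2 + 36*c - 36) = c - 6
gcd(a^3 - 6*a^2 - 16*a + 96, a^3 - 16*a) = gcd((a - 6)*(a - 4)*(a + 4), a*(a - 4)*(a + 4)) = a^2 - 16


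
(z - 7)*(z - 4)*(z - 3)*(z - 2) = z^4 - 16*z^3 + 89*z^2 - 206*z + 168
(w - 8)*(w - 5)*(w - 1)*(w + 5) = w^4 - 9*w^3 - 17*w^2 + 225*w - 200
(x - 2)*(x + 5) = x^2 + 3*x - 10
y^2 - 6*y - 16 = (y - 8)*(y + 2)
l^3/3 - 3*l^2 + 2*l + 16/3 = (l/3 + 1/3)*(l - 8)*(l - 2)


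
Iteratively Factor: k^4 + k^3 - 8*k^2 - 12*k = (k + 2)*(k^3 - k^2 - 6*k) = k*(k + 2)*(k^2 - k - 6) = k*(k - 3)*(k + 2)*(k + 2)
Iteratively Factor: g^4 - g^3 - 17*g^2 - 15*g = (g - 5)*(g^3 + 4*g^2 + 3*g) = g*(g - 5)*(g^2 + 4*g + 3) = g*(g - 5)*(g + 3)*(g + 1)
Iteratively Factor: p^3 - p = (p + 1)*(p^2 - p) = p*(p + 1)*(p - 1)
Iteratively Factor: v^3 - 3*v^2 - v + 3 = (v - 3)*(v^2 - 1) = (v - 3)*(v + 1)*(v - 1)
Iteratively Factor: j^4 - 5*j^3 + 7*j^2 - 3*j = (j - 3)*(j^3 - 2*j^2 + j) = j*(j - 3)*(j^2 - 2*j + 1) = j*(j - 3)*(j - 1)*(j - 1)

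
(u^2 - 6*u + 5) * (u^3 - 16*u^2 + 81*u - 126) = u^5 - 22*u^4 + 182*u^3 - 692*u^2 + 1161*u - 630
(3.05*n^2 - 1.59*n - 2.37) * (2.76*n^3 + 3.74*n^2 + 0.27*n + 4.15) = 8.418*n^5 + 7.0186*n^4 - 11.6643*n^3 + 3.3644*n^2 - 7.2384*n - 9.8355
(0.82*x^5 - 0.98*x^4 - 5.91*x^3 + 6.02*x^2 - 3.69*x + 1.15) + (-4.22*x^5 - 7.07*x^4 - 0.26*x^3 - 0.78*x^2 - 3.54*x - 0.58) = -3.4*x^5 - 8.05*x^4 - 6.17*x^3 + 5.24*x^2 - 7.23*x + 0.57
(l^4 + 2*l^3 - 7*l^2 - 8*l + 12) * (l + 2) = l^5 + 4*l^4 - 3*l^3 - 22*l^2 - 4*l + 24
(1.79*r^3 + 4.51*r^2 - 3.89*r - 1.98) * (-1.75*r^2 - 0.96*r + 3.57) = -3.1325*r^5 - 9.6109*r^4 + 8.8682*r^3 + 23.3001*r^2 - 11.9865*r - 7.0686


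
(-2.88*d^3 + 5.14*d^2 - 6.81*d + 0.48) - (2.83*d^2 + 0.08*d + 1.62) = -2.88*d^3 + 2.31*d^2 - 6.89*d - 1.14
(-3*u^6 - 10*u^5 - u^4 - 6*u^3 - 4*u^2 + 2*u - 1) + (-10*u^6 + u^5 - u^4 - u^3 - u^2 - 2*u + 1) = -13*u^6 - 9*u^5 - 2*u^4 - 7*u^3 - 5*u^2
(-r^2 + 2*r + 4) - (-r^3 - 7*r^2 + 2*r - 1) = r^3 + 6*r^2 + 5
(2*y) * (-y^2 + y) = -2*y^3 + 2*y^2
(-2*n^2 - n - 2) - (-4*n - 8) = -2*n^2 + 3*n + 6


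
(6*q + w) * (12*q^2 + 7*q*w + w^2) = 72*q^3 + 54*q^2*w + 13*q*w^2 + w^3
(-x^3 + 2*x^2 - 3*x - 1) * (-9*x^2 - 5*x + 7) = 9*x^5 - 13*x^4 + 10*x^3 + 38*x^2 - 16*x - 7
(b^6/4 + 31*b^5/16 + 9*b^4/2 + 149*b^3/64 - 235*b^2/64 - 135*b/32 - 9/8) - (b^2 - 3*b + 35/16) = b^6/4 + 31*b^5/16 + 9*b^4/2 + 149*b^3/64 - 299*b^2/64 - 39*b/32 - 53/16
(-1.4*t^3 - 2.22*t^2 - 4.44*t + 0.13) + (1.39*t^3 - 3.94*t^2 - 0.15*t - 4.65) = -0.01*t^3 - 6.16*t^2 - 4.59*t - 4.52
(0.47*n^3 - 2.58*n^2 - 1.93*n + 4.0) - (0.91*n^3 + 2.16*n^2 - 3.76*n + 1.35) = -0.44*n^3 - 4.74*n^2 + 1.83*n + 2.65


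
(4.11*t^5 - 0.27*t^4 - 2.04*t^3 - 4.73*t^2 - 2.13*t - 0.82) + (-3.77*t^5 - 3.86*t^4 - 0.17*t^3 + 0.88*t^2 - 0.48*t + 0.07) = 0.34*t^5 - 4.13*t^4 - 2.21*t^3 - 3.85*t^2 - 2.61*t - 0.75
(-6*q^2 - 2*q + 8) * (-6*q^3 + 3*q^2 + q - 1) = 36*q^5 - 6*q^4 - 60*q^3 + 28*q^2 + 10*q - 8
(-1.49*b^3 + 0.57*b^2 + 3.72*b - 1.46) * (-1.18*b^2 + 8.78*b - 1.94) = 1.7582*b^5 - 13.7548*b^4 + 3.5056*b^3 + 33.2786*b^2 - 20.0356*b + 2.8324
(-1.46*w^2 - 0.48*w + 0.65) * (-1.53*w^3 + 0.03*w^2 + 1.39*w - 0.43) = 2.2338*w^5 + 0.6906*w^4 - 3.0383*w^3 - 0.0198999999999999*w^2 + 1.1099*w - 0.2795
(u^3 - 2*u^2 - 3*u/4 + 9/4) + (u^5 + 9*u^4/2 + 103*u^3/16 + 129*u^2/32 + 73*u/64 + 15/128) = u^5 + 9*u^4/2 + 119*u^3/16 + 65*u^2/32 + 25*u/64 + 303/128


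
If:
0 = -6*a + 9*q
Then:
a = 3*q/2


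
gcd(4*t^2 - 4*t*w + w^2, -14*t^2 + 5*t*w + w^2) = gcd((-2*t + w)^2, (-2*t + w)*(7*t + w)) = 2*t - w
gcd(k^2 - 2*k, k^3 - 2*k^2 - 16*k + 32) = k - 2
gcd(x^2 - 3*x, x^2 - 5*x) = x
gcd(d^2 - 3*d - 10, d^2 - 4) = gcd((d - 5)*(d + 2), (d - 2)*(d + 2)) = d + 2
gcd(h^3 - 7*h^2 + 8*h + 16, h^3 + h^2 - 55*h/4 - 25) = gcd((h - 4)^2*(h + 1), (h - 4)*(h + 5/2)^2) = h - 4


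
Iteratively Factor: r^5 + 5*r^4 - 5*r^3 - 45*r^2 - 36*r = (r + 1)*(r^4 + 4*r^3 - 9*r^2 - 36*r) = r*(r + 1)*(r^3 + 4*r^2 - 9*r - 36) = r*(r + 1)*(r + 3)*(r^2 + r - 12) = r*(r - 3)*(r + 1)*(r + 3)*(r + 4)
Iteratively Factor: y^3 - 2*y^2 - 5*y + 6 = (y - 3)*(y^2 + y - 2) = (y - 3)*(y - 1)*(y + 2)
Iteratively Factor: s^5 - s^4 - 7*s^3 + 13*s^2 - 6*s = (s - 2)*(s^4 + s^3 - 5*s^2 + 3*s) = (s - 2)*(s - 1)*(s^3 + 2*s^2 - 3*s) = (s - 2)*(s - 1)^2*(s^2 + 3*s) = (s - 2)*(s - 1)^2*(s + 3)*(s)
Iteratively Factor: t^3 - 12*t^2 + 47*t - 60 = (t - 3)*(t^2 - 9*t + 20) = (t - 4)*(t - 3)*(t - 5)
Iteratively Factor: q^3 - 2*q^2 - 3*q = (q + 1)*(q^2 - 3*q) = (q - 3)*(q + 1)*(q)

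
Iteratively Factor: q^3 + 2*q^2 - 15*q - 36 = (q + 3)*(q^2 - q - 12) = (q - 4)*(q + 3)*(q + 3)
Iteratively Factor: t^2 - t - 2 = (t - 2)*(t + 1)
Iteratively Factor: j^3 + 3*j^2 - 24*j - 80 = (j + 4)*(j^2 - j - 20) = (j + 4)^2*(j - 5)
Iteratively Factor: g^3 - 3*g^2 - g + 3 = (g - 1)*(g^2 - 2*g - 3) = (g - 1)*(g + 1)*(g - 3)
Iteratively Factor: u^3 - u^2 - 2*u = (u)*(u^2 - u - 2) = u*(u - 2)*(u + 1)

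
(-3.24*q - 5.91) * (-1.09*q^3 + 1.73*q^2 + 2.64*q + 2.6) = 3.5316*q^4 + 0.8367*q^3 - 18.7779*q^2 - 24.0264*q - 15.366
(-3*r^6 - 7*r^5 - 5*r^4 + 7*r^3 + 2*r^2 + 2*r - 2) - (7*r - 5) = -3*r^6 - 7*r^5 - 5*r^4 + 7*r^3 + 2*r^2 - 5*r + 3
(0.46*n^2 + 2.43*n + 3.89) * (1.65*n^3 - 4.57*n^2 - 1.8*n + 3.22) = 0.759*n^5 + 1.9073*n^4 - 5.5146*n^3 - 20.6701*n^2 + 0.8226*n + 12.5258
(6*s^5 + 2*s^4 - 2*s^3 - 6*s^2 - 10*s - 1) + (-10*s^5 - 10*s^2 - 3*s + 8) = -4*s^5 + 2*s^4 - 2*s^3 - 16*s^2 - 13*s + 7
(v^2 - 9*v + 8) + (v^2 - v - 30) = 2*v^2 - 10*v - 22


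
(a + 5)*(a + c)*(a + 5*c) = a^3 + 6*a^2*c + 5*a^2 + 5*a*c^2 + 30*a*c + 25*c^2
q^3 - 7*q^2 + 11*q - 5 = (q - 5)*(q - 1)^2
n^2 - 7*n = n*(n - 7)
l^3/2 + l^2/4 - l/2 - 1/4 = (l/2 + 1/2)*(l - 1)*(l + 1/2)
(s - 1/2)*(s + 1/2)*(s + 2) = s^3 + 2*s^2 - s/4 - 1/2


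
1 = 1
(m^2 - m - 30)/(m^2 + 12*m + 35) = (m - 6)/(m + 7)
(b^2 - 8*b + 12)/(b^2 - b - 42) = (-b^2 + 8*b - 12)/(-b^2 + b + 42)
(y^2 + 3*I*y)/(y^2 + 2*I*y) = (y + 3*I)/(y + 2*I)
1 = 1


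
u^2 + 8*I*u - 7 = (u + I)*(u + 7*I)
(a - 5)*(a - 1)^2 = a^3 - 7*a^2 + 11*a - 5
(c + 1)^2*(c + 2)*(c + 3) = c^4 + 7*c^3 + 17*c^2 + 17*c + 6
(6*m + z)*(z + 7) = 6*m*z + 42*m + z^2 + 7*z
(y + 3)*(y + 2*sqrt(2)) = y^2 + 2*sqrt(2)*y + 3*y + 6*sqrt(2)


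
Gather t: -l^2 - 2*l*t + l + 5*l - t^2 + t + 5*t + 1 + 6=-l^2 + 6*l - t^2 + t*(6 - 2*l) + 7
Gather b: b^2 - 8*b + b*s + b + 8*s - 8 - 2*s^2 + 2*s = b^2 + b*(s - 7) - 2*s^2 + 10*s - 8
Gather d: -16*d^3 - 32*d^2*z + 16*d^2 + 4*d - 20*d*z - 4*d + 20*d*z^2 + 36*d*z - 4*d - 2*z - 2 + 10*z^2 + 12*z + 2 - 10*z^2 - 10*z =-16*d^3 + d^2*(16 - 32*z) + d*(20*z^2 + 16*z - 4)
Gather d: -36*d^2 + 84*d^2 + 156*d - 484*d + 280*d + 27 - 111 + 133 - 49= 48*d^2 - 48*d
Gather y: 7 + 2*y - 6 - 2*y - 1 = 0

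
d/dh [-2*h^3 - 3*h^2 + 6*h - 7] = -6*h^2 - 6*h + 6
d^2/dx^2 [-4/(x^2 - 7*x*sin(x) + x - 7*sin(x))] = 4*((x^2 - 7*x*sin(x) + x - 7*sin(x))*(7*x*sin(x) + 7*sin(x) - 14*cos(x) + 2) - 2*(7*x*cos(x) - 2*x + 7*sqrt(2)*sin(x + pi/4) - 1)^2)/((x + 1)^3*(x - 7*sin(x))^3)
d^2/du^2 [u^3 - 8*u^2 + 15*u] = 6*u - 16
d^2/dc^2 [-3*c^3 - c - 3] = -18*c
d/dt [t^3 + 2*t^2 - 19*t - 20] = 3*t^2 + 4*t - 19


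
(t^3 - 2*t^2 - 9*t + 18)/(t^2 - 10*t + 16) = (t^2 - 9)/(t - 8)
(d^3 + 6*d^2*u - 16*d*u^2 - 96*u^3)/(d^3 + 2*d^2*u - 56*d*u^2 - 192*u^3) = (-d + 4*u)/(-d + 8*u)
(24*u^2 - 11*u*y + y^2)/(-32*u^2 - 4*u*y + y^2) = (-3*u + y)/(4*u + y)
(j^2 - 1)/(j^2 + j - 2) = (j + 1)/(j + 2)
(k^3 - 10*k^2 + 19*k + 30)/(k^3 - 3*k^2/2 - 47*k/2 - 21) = 2*(k - 5)/(2*k + 7)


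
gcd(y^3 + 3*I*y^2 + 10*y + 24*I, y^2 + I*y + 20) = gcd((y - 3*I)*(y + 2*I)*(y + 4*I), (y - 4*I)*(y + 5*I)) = 1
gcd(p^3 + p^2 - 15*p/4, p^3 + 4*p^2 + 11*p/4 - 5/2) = p + 5/2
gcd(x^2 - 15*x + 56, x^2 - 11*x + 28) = x - 7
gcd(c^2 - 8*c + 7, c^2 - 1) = c - 1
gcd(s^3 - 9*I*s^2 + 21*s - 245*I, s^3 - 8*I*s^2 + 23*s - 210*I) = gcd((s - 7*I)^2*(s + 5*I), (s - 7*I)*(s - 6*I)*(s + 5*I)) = s^2 - 2*I*s + 35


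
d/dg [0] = 0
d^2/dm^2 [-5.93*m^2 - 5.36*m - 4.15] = -11.8600000000000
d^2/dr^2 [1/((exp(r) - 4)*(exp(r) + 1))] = (4*exp(3*r) - 9*exp(2*r) + 25*exp(r) - 12)*exp(r)/(exp(6*r) - 9*exp(5*r) + 15*exp(4*r) + 45*exp(3*r) - 60*exp(2*r) - 144*exp(r) - 64)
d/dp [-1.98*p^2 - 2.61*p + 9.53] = -3.96*p - 2.61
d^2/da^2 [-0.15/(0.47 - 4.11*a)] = 5.06763/(4.11*a - 0.47)^3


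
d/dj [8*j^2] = 16*j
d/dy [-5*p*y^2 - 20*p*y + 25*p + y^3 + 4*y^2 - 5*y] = -10*p*y - 20*p + 3*y^2 + 8*y - 5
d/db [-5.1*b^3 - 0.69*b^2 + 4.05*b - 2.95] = -15.3*b^2 - 1.38*b + 4.05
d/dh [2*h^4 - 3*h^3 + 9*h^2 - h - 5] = 8*h^3 - 9*h^2 + 18*h - 1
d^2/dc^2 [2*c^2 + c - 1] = 4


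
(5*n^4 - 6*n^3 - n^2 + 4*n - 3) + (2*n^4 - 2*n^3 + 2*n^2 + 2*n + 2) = 7*n^4 - 8*n^3 + n^2 + 6*n - 1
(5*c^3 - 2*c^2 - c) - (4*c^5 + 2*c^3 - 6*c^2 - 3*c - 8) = -4*c^5 + 3*c^3 + 4*c^2 + 2*c + 8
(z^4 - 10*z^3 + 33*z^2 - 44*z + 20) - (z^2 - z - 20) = z^4 - 10*z^3 + 32*z^2 - 43*z + 40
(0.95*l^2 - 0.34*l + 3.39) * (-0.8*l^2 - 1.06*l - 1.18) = -0.76*l^4 - 0.735*l^3 - 3.4726*l^2 - 3.1922*l - 4.0002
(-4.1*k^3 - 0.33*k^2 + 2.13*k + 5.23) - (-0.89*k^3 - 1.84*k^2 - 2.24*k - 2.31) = -3.21*k^3 + 1.51*k^2 + 4.37*k + 7.54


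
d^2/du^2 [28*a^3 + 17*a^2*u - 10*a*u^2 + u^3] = -20*a + 6*u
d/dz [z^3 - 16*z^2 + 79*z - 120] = 3*z^2 - 32*z + 79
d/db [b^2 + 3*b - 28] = 2*b + 3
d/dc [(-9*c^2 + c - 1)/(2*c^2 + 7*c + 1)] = (-65*c^2 - 14*c + 8)/(4*c^4 + 28*c^3 + 53*c^2 + 14*c + 1)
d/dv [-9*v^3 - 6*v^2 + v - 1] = -27*v^2 - 12*v + 1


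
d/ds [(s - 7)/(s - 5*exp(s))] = (s + (s - 7)*(5*exp(s) - 1) - 5*exp(s))/(s - 5*exp(s))^2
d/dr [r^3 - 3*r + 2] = 3*r^2 - 3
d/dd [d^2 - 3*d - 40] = 2*d - 3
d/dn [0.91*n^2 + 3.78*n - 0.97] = 1.82*n + 3.78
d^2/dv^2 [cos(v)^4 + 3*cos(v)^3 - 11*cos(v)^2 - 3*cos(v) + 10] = 3*cos(v)/4 - 4*cos(2*v)^2 + 20*cos(2*v) - 27*cos(3*v)/4 + 2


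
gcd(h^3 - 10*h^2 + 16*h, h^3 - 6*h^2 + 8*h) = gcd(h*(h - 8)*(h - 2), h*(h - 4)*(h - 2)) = h^2 - 2*h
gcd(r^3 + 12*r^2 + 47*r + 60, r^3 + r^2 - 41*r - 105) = r^2 + 8*r + 15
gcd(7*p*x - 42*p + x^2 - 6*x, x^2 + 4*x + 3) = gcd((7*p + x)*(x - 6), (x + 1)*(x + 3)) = 1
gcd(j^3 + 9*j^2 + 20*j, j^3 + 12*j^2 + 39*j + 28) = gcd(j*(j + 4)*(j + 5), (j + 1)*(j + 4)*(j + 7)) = j + 4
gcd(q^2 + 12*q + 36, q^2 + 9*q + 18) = q + 6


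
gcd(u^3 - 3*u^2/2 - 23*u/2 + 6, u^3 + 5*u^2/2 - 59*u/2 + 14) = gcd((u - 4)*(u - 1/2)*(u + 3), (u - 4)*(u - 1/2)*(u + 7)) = u^2 - 9*u/2 + 2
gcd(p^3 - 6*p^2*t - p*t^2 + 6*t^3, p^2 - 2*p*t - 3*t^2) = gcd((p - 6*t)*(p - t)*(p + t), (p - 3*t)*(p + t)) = p + t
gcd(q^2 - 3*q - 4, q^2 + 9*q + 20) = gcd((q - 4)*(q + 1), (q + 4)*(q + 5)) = 1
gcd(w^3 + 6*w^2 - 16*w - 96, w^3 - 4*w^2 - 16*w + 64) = w^2 - 16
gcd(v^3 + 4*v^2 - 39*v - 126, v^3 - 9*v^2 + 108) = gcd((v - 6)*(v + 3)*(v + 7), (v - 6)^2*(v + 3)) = v^2 - 3*v - 18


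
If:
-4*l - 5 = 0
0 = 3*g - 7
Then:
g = 7/3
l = -5/4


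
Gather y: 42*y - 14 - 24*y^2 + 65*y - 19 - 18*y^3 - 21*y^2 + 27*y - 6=-18*y^3 - 45*y^2 + 134*y - 39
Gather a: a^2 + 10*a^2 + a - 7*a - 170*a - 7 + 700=11*a^2 - 176*a + 693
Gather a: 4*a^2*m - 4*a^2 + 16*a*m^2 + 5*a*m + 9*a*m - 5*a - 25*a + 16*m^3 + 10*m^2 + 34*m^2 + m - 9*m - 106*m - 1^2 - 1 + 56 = a^2*(4*m - 4) + a*(16*m^2 + 14*m - 30) + 16*m^3 + 44*m^2 - 114*m + 54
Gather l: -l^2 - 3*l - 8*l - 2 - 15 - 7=-l^2 - 11*l - 24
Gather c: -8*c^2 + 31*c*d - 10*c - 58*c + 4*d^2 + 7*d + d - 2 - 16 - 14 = -8*c^2 + c*(31*d - 68) + 4*d^2 + 8*d - 32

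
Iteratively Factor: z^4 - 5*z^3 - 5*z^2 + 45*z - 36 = (z - 3)*(z^3 - 2*z^2 - 11*z + 12) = (z - 4)*(z - 3)*(z^2 + 2*z - 3) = (z - 4)*(z - 3)*(z + 3)*(z - 1)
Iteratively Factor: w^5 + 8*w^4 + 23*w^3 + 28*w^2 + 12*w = (w)*(w^4 + 8*w^3 + 23*w^2 + 28*w + 12) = w*(w + 3)*(w^3 + 5*w^2 + 8*w + 4) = w*(w + 1)*(w + 3)*(w^2 + 4*w + 4) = w*(w + 1)*(w + 2)*(w + 3)*(w + 2)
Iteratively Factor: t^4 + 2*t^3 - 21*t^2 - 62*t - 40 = (t - 5)*(t^3 + 7*t^2 + 14*t + 8) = (t - 5)*(t + 4)*(t^2 + 3*t + 2) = (t - 5)*(t + 2)*(t + 4)*(t + 1)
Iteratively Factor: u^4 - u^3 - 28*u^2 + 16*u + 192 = (u - 4)*(u^3 + 3*u^2 - 16*u - 48) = (u - 4)*(u + 4)*(u^2 - u - 12) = (u - 4)^2*(u + 4)*(u + 3)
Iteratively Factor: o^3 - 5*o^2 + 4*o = (o)*(o^2 - 5*o + 4) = o*(o - 4)*(o - 1)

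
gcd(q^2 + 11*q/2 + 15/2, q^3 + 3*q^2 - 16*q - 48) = q + 3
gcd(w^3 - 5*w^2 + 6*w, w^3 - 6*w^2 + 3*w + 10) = w - 2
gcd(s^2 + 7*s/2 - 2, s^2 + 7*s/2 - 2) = s^2 + 7*s/2 - 2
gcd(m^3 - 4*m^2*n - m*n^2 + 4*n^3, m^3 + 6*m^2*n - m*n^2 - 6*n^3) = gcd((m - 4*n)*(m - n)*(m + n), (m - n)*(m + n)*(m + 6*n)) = m^2 - n^2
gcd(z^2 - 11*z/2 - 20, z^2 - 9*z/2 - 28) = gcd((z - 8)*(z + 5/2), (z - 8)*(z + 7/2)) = z - 8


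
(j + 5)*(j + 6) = j^2 + 11*j + 30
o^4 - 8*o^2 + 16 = (o - 2)^2*(o + 2)^2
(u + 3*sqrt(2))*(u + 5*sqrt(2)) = u^2 + 8*sqrt(2)*u + 30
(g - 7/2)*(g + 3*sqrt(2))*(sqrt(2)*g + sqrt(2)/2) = sqrt(2)*g^3 - 3*sqrt(2)*g^2 + 6*g^2 - 18*g - 7*sqrt(2)*g/4 - 21/2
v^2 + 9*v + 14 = (v + 2)*(v + 7)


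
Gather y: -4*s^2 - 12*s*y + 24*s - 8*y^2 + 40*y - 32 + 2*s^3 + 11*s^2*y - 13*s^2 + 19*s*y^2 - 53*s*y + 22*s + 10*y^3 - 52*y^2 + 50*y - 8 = 2*s^3 - 17*s^2 + 46*s + 10*y^3 + y^2*(19*s - 60) + y*(11*s^2 - 65*s + 90) - 40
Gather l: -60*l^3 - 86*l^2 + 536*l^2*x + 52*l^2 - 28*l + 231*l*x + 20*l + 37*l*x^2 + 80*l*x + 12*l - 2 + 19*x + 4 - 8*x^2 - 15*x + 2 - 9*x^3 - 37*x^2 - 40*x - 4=-60*l^3 + l^2*(536*x - 34) + l*(37*x^2 + 311*x + 4) - 9*x^3 - 45*x^2 - 36*x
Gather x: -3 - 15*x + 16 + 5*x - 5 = 8 - 10*x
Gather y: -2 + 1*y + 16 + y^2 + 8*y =y^2 + 9*y + 14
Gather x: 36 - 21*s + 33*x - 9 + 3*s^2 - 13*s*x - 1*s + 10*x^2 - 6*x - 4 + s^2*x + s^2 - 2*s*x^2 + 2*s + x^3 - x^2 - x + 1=4*s^2 - 20*s + x^3 + x^2*(9 - 2*s) + x*(s^2 - 13*s + 26) + 24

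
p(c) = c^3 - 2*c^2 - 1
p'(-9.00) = 279.00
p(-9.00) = -892.00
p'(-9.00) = 279.00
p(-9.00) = -892.00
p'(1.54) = 0.95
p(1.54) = -2.09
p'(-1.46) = 12.23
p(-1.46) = -8.38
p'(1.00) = -1.00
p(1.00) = -2.00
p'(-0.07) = 0.29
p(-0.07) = -1.01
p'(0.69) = -1.33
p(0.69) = -1.62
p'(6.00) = 84.00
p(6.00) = 143.00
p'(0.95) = -1.09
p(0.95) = -1.95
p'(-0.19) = 0.87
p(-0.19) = -1.08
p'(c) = 3*c^2 - 4*c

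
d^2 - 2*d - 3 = (d - 3)*(d + 1)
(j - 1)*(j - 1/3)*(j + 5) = j^3 + 11*j^2/3 - 19*j/3 + 5/3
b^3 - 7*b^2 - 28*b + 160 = (b - 8)*(b - 4)*(b + 5)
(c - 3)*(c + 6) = c^2 + 3*c - 18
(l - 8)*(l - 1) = l^2 - 9*l + 8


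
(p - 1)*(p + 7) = p^2 + 6*p - 7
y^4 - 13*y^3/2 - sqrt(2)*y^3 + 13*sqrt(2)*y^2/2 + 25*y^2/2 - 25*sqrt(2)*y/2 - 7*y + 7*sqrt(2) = (y - 7/2)*(y - 2)*(y - 1)*(y - sqrt(2))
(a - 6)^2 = a^2 - 12*a + 36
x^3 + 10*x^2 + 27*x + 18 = (x + 1)*(x + 3)*(x + 6)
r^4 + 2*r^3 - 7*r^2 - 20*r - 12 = (r - 3)*(r + 1)*(r + 2)^2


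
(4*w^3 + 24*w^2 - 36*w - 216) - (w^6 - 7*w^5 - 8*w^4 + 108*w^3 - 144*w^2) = -w^6 + 7*w^5 + 8*w^4 - 104*w^3 + 168*w^2 - 36*w - 216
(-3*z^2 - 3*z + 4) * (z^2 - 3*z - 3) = -3*z^4 + 6*z^3 + 22*z^2 - 3*z - 12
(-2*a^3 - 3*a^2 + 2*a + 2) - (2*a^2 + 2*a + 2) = -2*a^3 - 5*a^2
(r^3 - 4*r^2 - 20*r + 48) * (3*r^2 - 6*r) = 3*r^5 - 18*r^4 - 36*r^3 + 264*r^2 - 288*r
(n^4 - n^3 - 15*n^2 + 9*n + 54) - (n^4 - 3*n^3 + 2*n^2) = 2*n^3 - 17*n^2 + 9*n + 54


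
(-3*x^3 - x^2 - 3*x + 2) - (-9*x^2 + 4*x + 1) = -3*x^3 + 8*x^2 - 7*x + 1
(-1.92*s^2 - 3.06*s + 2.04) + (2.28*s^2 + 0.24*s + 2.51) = 0.36*s^2 - 2.82*s + 4.55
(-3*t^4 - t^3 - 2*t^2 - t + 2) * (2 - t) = 3*t^5 - 5*t^4 - 3*t^2 - 4*t + 4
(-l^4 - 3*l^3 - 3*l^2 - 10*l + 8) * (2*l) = -2*l^5 - 6*l^4 - 6*l^3 - 20*l^2 + 16*l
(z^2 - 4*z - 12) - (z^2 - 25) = 13 - 4*z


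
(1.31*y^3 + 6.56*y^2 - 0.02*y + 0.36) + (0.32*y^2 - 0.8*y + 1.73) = 1.31*y^3 + 6.88*y^2 - 0.82*y + 2.09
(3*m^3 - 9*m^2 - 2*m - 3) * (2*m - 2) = 6*m^4 - 24*m^3 + 14*m^2 - 2*m + 6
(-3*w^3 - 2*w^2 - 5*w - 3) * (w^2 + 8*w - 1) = -3*w^5 - 26*w^4 - 18*w^3 - 41*w^2 - 19*w + 3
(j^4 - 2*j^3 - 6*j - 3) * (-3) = -3*j^4 + 6*j^3 + 18*j + 9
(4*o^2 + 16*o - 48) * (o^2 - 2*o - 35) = 4*o^4 + 8*o^3 - 220*o^2 - 464*o + 1680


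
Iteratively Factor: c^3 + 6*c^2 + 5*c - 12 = (c + 4)*(c^2 + 2*c - 3) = (c - 1)*(c + 4)*(c + 3)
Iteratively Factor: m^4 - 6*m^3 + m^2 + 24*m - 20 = (m - 2)*(m^3 - 4*m^2 - 7*m + 10) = (m - 5)*(m - 2)*(m^2 + m - 2) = (m - 5)*(m - 2)*(m + 2)*(m - 1)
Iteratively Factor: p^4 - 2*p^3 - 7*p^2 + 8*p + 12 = (p - 3)*(p^3 + p^2 - 4*p - 4) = (p - 3)*(p - 2)*(p^2 + 3*p + 2) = (p - 3)*(p - 2)*(p + 1)*(p + 2)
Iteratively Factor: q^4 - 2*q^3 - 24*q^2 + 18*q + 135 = (q - 5)*(q^3 + 3*q^2 - 9*q - 27) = (q - 5)*(q - 3)*(q^2 + 6*q + 9) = (q - 5)*(q - 3)*(q + 3)*(q + 3)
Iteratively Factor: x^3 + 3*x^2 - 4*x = (x)*(x^2 + 3*x - 4) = x*(x + 4)*(x - 1)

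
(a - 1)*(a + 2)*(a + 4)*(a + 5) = a^4 + 10*a^3 + 27*a^2 + 2*a - 40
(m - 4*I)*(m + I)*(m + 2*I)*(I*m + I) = I*m^4 + m^3 + I*m^3 + m^2 + 10*I*m^2 - 8*m + 10*I*m - 8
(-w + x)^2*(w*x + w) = w^3*x + w^3 - 2*w^2*x^2 - 2*w^2*x + w*x^3 + w*x^2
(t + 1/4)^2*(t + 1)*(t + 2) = t^4 + 7*t^3/2 + 57*t^2/16 + 19*t/16 + 1/8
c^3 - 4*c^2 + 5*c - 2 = (c - 2)*(c - 1)^2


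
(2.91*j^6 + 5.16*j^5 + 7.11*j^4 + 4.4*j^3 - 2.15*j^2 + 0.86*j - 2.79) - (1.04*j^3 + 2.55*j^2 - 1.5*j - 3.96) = 2.91*j^6 + 5.16*j^5 + 7.11*j^4 + 3.36*j^3 - 4.7*j^2 + 2.36*j + 1.17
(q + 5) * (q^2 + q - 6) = q^3 + 6*q^2 - q - 30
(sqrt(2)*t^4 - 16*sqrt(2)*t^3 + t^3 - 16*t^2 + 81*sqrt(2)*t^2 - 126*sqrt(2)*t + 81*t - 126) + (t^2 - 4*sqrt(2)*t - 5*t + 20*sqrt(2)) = sqrt(2)*t^4 - 16*sqrt(2)*t^3 + t^3 - 15*t^2 + 81*sqrt(2)*t^2 - 130*sqrt(2)*t + 76*t - 126 + 20*sqrt(2)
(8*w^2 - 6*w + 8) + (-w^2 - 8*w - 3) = 7*w^2 - 14*w + 5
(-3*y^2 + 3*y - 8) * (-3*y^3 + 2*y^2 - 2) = 9*y^5 - 15*y^4 + 30*y^3 - 10*y^2 - 6*y + 16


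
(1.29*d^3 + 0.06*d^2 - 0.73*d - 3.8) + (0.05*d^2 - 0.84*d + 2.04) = 1.29*d^3 + 0.11*d^2 - 1.57*d - 1.76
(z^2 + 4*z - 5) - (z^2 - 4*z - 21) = 8*z + 16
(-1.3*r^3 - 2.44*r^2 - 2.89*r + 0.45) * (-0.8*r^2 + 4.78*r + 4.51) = 1.04*r^5 - 4.262*r^4 - 15.2142*r^3 - 25.1786*r^2 - 10.8829*r + 2.0295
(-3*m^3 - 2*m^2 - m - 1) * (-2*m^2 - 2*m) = 6*m^5 + 10*m^4 + 6*m^3 + 4*m^2 + 2*m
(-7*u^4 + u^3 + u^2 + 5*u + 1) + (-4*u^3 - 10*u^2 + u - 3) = -7*u^4 - 3*u^3 - 9*u^2 + 6*u - 2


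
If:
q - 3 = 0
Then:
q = 3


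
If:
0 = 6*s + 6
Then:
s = -1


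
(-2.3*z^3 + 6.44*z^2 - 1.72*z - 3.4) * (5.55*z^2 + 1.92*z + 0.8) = -12.765*z^5 + 31.326*z^4 + 0.978800000000001*z^3 - 17.0204*z^2 - 7.904*z - 2.72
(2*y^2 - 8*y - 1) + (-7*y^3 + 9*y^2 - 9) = -7*y^3 + 11*y^2 - 8*y - 10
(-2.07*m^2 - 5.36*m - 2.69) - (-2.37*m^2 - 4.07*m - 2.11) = 0.3*m^2 - 1.29*m - 0.58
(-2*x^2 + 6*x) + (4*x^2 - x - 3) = 2*x^2 + 5*x - 3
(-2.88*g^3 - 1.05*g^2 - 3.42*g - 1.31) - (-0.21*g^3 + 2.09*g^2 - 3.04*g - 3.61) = -2.67*g^3 - 3.14*g^2 - 0.38*g + 2.3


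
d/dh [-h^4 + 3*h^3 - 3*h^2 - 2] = h*(-4*h^2 + 9*h - 6)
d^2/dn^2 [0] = 0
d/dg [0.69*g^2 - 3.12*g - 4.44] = 1.38*g - 3.12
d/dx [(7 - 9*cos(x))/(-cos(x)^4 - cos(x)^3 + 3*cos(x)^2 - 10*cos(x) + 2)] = (27*(1 - cos(2*x))^2/4 + 69*cos(x)/2 + 3*cos(2*x) - 5*cos(3*x)/2 - 76)*sin(x)/(cos(x)^4 + cos(x)^3 - 3*cos(x)^2 + 10*cos(x) - 2)^2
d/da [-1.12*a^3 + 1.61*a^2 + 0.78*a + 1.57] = -3.36*a^2 + 3.22*a + 0.78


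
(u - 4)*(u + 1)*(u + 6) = u^3 + 3*u^2 - 22*u - 24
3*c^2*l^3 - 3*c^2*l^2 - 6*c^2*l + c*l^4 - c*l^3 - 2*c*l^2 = l*(3*c + l)*(l - 2)*(c*l + c)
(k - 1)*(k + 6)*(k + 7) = k^3 + 12*k^2 + 29*k - 42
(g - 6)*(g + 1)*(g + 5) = g^3 - 31*g - 30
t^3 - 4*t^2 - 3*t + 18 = (t - 3)^2*(t + 2)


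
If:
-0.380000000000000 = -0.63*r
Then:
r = 0.60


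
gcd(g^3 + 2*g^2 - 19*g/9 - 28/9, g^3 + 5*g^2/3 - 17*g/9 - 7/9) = g + 7/3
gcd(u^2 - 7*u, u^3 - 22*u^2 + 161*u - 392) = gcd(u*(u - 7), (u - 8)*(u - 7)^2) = u - 7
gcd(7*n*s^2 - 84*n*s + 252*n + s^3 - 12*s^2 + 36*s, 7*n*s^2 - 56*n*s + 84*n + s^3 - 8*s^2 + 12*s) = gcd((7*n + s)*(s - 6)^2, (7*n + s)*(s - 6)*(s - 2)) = 7*n*s - 42*n + s^2 - 6*s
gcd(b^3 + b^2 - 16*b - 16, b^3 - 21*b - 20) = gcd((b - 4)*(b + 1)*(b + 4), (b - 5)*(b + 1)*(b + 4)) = b^2 + 5*b + 4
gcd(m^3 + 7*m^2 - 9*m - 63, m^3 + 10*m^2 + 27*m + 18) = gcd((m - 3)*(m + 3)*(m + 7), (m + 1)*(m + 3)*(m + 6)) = m + 3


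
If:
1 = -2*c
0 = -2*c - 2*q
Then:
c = -1/2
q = 1/2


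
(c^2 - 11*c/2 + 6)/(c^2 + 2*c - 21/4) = 2*(c - 4)/(2*c + 7)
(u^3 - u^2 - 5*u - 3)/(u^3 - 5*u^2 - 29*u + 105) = (u^2 + 2*u + 1)/(u^2 - 2*u - 35)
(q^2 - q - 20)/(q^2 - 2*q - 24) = (q - 5)/(q - 6)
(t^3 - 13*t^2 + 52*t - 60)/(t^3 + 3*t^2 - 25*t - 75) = (t^2 - 8*t + 12)/(t^2 + 8*t + 15)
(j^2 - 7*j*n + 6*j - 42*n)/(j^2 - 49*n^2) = (j + 6)/(j + 7*n)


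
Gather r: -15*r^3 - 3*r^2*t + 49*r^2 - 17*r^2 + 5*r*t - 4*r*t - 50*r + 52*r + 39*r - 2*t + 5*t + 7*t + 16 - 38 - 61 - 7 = -15*r^3 + r^2*(32 - 3*t) + r*(t + 41) + 10*t - 90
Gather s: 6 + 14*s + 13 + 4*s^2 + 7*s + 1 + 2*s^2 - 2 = 6*s^2 + 21*s + 18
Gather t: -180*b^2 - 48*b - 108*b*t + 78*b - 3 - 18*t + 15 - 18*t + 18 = -180*b^2 + 30*b + t*(-108*b - 36) + 30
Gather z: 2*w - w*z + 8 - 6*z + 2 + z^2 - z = 2*w + z^2 + z*(-w - 7) + 10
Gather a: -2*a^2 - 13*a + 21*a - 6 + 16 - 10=-2*a^2 + 8*a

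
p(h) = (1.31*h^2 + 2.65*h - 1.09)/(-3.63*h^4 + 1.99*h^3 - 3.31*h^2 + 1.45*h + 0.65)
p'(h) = (2.62*h + 2.65)/(-3.63*h^4 + 1.99*h^3 - 3.31*h^2 + 1.45*h + 0.65) + (1.31*h^2 + 2.65*h - 1.09)*(14.52*h^3 - 5.97*h^2 + 6.62*h - 1.45)/(-3.63*h^4 + 1.99*h^3 - 3.31*h^2 + 1.45*h + 0.65)^2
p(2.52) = -0.11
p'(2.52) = 0.10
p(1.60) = -0.31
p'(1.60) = 0.45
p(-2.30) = 0.00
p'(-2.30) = 0.03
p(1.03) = -0.92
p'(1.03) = 2.57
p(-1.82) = 0.02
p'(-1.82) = 0.08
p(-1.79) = 0.03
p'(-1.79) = 0.08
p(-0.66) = 0.75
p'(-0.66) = 2.85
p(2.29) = -0.13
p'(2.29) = 0.14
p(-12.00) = -0.00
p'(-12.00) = -0.00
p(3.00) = -0.07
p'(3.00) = 0.06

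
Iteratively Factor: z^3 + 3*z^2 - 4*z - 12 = (z + 2)*(z^2 + z - 6) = (z + 2)*(z + 3)*(z - 2)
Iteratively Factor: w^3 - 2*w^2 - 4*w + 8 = (w + 2)*(w^2 - 4*w + 4) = (w - 2)*(w + 2)*(w - 2)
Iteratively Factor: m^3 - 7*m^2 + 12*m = (m)*(m^2 - 7*m + 12) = m*(m - 4)*(m - 3)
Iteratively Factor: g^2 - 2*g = (g - 2)*(g)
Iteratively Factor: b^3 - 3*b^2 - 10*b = (b)*(b^2 - 3*b - 10) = b*(b + 2)*(b - 5)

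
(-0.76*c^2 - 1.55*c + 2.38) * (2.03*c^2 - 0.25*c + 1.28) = -1.5428*c^4 - 2.9565*c^3 + 4.2461*c^2 - 2.579*c + 3.0464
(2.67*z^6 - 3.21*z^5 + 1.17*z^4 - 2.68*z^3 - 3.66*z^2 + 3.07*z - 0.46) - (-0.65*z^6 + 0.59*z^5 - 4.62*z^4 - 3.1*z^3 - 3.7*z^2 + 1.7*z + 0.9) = 3.32*z^6 - 3.8*z^5 + 5.79*z^4 + 0.42*z^3 + 0.04*z^2 + 1.37*z - 1.36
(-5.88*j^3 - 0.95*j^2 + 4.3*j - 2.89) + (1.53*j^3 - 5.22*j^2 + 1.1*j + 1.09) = -4.35*j^3 - 6.17*j^2 + 5.4*j - 1.8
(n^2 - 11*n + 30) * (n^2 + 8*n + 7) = n^4 - 3*n^3 - 51*n^2 + 163*n + 210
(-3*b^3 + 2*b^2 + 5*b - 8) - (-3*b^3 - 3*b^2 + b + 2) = 5*b^2 + 4*b - 10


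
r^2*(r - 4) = r^3 - 4*r^2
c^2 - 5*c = c*(c - 5)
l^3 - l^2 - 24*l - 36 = (l - 6)*(l + 2)*(l + 3)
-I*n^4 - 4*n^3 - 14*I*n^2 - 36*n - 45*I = (n - 5*I)*(n - 3*I)*(n + 3*I)*(-I*n + 1)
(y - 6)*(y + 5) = y^2 - y - 30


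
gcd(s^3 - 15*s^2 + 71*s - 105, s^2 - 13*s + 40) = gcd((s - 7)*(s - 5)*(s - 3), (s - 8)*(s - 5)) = s - 5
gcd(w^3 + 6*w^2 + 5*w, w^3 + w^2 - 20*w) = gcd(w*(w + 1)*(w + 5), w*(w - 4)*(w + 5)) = w^2 + 5*w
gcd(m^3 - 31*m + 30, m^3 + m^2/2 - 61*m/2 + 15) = m^2 + m - 30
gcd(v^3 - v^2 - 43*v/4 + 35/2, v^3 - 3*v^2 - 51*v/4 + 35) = v^2 + v - 35/4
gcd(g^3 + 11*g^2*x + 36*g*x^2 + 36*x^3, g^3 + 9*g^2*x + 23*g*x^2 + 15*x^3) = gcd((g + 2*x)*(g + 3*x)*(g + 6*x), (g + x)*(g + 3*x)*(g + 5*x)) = g + 3*x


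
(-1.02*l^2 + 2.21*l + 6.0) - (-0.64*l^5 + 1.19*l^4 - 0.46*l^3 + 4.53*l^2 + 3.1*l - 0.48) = 0.64*l^5 - 1.19*l^4 + 0.46*l^3 - 5.55*l^2 - 0.89*l + 6.48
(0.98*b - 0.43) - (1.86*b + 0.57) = -0.88*b - 1.0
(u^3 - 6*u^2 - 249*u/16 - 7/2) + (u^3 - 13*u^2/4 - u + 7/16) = 2*u^3 - 37*u^2/4 - 265*u/16 - 49/16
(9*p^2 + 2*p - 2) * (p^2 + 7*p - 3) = 9*p^4 + 65*p^3 - 15*p^2 - 20*p + 6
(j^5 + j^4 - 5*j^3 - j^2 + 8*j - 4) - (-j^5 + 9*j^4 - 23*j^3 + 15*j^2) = 2*j^5 - 8*j^4 + 18*j^3 - 16*j^2 + 8*j - 4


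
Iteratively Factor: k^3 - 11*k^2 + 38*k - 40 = (k - 4)*(k^2 - 7*k + 10) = (k - 4)*(k - 2)*(k - 5)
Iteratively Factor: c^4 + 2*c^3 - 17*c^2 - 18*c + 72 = (c - 3)*(c^3 + 5*c^2 - 2*c - 24) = (c - 3)*(c + 3)*(c^2 + 2*c - 8) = (c - 3)*(c + 3)*(c + 4)*(c - 2)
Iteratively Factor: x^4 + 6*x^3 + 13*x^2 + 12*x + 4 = (x + 1)*(x^3 + 5*x^2 + 8*x + 4) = (x + 1)*(x + 2)*(x^2 + 3*x + 2) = (x + 1)^2*(x + 2)*(x + 2)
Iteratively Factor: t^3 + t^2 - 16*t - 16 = (t + 4)*(t^2 - 3*t - 4) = (t + 1)*(t + 4)*(t - 4)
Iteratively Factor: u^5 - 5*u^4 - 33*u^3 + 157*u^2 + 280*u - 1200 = (u - 3)*(u^4 - 2*u^3 - 39*u^2 + 40*u + 400) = (u - 5)*(u - 3)*(u^3 + 3*u^2 - 24*u - 80) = (u - 5)*(u - 3)*(u + 4)*(u^2 - u - 20) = (u - 5)^2*(u - 3)*(u + 4)*(u + 4)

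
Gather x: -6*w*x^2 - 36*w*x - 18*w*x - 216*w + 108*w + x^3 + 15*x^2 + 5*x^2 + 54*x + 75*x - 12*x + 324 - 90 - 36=-108*w + x^3 + x^2*(20 - 6*w) + x*(117 - 54*w) + 198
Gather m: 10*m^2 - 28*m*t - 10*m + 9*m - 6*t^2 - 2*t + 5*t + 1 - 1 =10*m^2 + m*(-28*t - 1) - 6*t^2 + 3*t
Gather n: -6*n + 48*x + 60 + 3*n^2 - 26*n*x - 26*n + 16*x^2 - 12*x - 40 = 3*n^2 + n*(-26*x - 32) + 16*x^2 + 36*x + 20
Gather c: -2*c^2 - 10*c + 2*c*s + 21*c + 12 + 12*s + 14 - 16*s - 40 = -2*c^2 + c*(2*s + 11) - 4*s - 14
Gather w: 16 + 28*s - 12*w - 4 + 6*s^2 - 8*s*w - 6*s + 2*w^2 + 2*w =6*s^2 + 22*s + 2*w^2 + w*(-8*s - 10) + 12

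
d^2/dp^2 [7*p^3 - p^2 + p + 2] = 42*p - 2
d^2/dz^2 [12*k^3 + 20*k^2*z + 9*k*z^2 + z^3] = 18*k + 6*z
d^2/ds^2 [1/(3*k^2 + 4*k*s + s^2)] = 2*(-3*k^2 - 4*k*s - s^2 + 4*(2*k + s)^2)/(3*k^2 + 4*k*s + s^2)^3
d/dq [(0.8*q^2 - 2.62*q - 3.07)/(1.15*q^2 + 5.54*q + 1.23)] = (7.445*q^2 + 9.029*q + 13.7852)/(1.3225*q^4 + 12.742*q^3 + 33.5206*q^2 + 13.6284*q + 1.5129)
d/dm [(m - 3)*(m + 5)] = 2*m + 2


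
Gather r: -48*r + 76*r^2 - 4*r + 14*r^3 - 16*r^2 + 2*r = 14*r^3 + 60*r^2 - 50*r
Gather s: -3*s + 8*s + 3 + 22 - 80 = 5*s - 55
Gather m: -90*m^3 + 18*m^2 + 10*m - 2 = -90*m^3 + 18*m^2 + 10*m - 2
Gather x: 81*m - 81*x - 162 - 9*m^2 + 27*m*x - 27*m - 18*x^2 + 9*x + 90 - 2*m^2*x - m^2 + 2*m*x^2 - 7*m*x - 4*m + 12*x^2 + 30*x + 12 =-10*m^2 + 50*m + x^2*(2*m - 6) + x*(-2*m^2 + 20*m - 42) - 60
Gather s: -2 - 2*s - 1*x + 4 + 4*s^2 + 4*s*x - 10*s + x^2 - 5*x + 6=4*s^2 + s*(4*x - 12) + x^2 - 6*x + 8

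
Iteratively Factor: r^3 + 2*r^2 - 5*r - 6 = (r - 2)*(r^2 + 4*r + 3) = (r - 2)*(r + 3)*(r + 1)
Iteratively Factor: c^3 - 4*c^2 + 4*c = (c - 2)*(c^2 - 2*c) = c*(c - 2)*(c - 2)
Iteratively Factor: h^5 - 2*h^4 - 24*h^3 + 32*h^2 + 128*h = (h)*(h^4 - 2*h^3 - 24*h^2 + 32*h + 128) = h*(h - 4)*(h^3 + 2*h^2 - 16*h - 32) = h*(h - 4)*(h + 2)*(h^2 - 16) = h*(h - 4)*(h + 2)*(h + 4)*(h - 4)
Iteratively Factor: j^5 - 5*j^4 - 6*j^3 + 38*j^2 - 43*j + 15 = (j - 1)*(j^4 - 4*j^3 - 10*j^2 + 28*j - 15) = (j - 5)*(j - 1)*(j^3 + j^2 - 5*j + 3) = (j - 5)*(j - 1)^2*(j^2 + 2*j - 3) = (j - 5)*(j - 1)^3*(j + 3)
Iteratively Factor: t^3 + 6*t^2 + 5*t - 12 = (t - 1)*(t^2 + 7*t + 12) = (t - 1)*(t + 4)*(t + 3)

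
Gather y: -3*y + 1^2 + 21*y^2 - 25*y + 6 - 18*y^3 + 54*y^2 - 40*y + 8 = -18*y^3 + 75*y^2 - 68*y + 15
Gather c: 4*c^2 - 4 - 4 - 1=4*c^2 - 9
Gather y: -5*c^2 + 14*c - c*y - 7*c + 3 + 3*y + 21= -5*c^2 + 7*c + y*(3 - c) + 24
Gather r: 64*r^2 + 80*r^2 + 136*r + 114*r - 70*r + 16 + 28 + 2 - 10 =144*r^2 + 180*r + 36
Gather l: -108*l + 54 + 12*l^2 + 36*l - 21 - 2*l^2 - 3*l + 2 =10*l^2 - 75*l + 35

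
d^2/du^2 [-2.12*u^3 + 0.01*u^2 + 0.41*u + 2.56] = 0.02 - 12.72*u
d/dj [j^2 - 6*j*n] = 2*j - 6*n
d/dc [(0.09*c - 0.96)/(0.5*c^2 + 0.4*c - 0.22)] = (-0.045*c^2 + 0.96*c + 0.3642)/(0.25*c^4 + 0.4*c^3 - 0.06*c^2 - 0.176*c + 0.0484)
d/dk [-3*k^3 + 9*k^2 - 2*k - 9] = -9*k^2 + 18*k - 2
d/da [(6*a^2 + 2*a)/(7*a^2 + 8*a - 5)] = 2*(17*a^2 - 30*a - 5)/(49*a^4 + 112*a^3 - 6*a^2 - 80*a + 25)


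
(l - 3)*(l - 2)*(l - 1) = l^3 - 6*l^2 + 11*l - 6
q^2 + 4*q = q*(q + 4)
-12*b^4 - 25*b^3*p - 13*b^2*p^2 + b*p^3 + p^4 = (-4*b + p)*(b + p)^2*(3*b + p)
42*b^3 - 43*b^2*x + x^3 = (-6*b + x)*(-b + x)*(7*b + x)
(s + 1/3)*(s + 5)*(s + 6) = s^3 + 34*s^2/3 + 101*s/3 + 10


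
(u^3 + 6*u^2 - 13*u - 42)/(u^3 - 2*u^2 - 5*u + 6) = (u + 7)/(u - 1)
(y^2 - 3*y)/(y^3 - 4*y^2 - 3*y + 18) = y/(y^2 - y - 6)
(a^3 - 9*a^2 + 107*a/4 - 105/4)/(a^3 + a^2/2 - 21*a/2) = (4*a^2 - 24*a + 35)/(2*a*(2*a + 7))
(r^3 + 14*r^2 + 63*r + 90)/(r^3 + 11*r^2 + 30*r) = (r + 3)/r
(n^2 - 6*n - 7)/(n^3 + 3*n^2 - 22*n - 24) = (n - 7)/(n^2 + 2*n - 24)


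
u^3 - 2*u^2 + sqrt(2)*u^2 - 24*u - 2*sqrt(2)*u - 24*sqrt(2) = (u - 6)*(u + 4)*(u + sqrt(2))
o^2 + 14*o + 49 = (o + 7)^2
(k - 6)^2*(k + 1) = k^3 - 11*k^2 + 24*k + 36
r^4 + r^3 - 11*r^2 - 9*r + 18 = (r - 3)*(r - 1)*(r + 2)*(r + 3)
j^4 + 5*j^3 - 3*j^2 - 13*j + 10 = (j - 1)^2*(j + 2)*(j + 5)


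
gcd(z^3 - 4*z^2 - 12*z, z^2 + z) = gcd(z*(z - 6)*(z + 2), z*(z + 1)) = z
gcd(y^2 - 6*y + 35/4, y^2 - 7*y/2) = y - 7/2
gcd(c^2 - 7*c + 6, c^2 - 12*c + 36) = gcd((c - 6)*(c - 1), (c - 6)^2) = c - 6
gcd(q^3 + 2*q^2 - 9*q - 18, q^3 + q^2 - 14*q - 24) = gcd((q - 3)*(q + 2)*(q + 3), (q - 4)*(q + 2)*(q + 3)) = q^2 + 5*q + 6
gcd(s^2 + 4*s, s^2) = s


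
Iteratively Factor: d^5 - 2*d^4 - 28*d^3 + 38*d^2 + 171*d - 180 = (d + 3)*(d^4 - 5*d^3 - 13*d^2 + 77*d - 60) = (d - 5)*(d + 3)*(d^3 - 13*d + 12) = (d - 5)*(d - 1)*(d + 3)*(d^2 + d - 12) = (d - 5)*(d - 1)*(d + 3)*(d + 4)*(d - 3)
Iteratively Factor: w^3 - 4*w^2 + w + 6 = (w - 2)*(w^2 - 2*w - 3) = (w - 3)*(w - 2)*(w + 1)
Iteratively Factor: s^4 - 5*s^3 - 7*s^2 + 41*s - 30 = (s - 2)*(s^3 - 3*s^2 - 13*s + 15) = (s - 2)*(s - 1)*(s^2 - 2*s - 15) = (s - 5)*(s - 2)*(s - 1)*(s + 3)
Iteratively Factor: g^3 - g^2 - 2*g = (g - 2)*(g^2 + g) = (g - 2)*(g + 1)*(g)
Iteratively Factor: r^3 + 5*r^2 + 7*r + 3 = (r + 1)*(r^2 + 4*r + 3) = (r + 1)*(r + 3)*(r + 1)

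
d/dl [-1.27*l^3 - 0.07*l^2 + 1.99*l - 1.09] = -3.81*l^2 - 0.14*l + 1.99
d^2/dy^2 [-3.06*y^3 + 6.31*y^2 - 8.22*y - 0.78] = 12.62 - 18.36*y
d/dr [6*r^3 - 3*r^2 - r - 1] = 18*r^2 - 6*r - 1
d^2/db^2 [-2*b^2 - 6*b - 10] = -4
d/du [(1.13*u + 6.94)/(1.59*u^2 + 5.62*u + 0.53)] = (1.7967*u^2 + 6.3506*u - (1.13*u + 6.94)*(3.18*u + 5.62) + 0.5989)/(1.59*u^2 + 5.62*u + 0.53)^2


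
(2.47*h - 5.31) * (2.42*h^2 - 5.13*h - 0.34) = 5.9774*h^3 - 25.5213*h^2 + 26.4005*h + 1.8054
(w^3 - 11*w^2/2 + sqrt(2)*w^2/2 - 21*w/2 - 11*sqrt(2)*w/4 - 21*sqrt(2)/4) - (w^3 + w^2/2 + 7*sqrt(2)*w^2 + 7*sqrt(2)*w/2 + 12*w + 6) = -13*sqrt(2)*w^2/2 - 6*w^2 - 45*w/2 - 25*sqrt(2)*w/4 - 21*sqrt(2)/4 - 6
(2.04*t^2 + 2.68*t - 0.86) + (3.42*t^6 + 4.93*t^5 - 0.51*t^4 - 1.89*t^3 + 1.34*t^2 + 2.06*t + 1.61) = 3.42*t^6 + 4.93*t^5 - 0.51*t^4 - 1.89*t^3 + 3.38*t^2 + 4.74*t + 0.75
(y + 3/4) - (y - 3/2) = 9/4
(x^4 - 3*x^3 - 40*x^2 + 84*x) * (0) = 0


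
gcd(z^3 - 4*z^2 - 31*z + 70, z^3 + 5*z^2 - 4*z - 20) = z^2 + 3*z - 10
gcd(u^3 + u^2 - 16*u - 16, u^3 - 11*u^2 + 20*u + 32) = u^2 - 3*u - 4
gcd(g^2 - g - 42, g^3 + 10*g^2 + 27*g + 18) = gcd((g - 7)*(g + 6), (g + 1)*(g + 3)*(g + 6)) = g + 6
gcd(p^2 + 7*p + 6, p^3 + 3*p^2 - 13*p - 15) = p + 1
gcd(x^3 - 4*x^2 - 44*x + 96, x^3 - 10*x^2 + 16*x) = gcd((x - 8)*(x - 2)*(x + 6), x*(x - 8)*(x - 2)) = x^2 - 10*x + 16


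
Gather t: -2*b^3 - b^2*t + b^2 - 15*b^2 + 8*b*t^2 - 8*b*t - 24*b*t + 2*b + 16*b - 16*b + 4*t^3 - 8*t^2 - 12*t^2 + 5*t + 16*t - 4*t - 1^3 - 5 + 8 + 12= -2*b^3 - 14*b^2 + 2*b + 4*t^3 + t^2*(8*b - 20) + t*(-b^2 - 32*b + 17) + 14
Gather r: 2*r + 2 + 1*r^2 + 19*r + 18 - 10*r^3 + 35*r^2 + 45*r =-10*r^3 + 36*r^2 + 66*r + 20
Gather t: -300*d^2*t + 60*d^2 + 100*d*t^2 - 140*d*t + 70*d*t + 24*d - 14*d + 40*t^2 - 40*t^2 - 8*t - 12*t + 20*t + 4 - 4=60*d^2 + 100*d*t^2 + 10*d + t*(-300*d^2 - 70*d)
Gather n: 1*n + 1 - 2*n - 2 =-n - 1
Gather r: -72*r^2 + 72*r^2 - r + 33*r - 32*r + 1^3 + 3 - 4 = 0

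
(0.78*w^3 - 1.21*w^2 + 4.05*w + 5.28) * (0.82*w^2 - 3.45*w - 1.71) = 0.6396*w^5 - 3.6832*w^4 + 6.1617*w^3 - 7.5738*w^2 - 25.1415*w - 9.0288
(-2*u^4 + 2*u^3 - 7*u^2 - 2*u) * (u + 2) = -2*u^5 - 2*u^4 - 3*u^3 - 16*u^2 - 4*u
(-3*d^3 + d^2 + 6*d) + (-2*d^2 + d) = -3*d^3 - d^2 + 7*d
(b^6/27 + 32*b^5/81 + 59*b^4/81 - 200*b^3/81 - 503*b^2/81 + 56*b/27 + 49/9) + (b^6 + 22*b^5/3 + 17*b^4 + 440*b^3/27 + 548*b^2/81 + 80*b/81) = 28*b^6/27 + 626*b^5/81 + 1436*b^4/81 + 1120*b^3/81 + 5*b^2/9 + 248*b/81 + 49/9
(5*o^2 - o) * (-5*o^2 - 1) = -25*o^4 + 5*o^3 - 5*o^2 + o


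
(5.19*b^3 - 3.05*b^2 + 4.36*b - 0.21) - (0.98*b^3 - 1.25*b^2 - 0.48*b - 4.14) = 4.21*b^3 - 1.8*b^2 + 4.84*b + 3.93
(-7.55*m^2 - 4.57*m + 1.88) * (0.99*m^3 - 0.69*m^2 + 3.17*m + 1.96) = -7.4745*m^5 + 0.685199999999999*m^4 - 18.919*m^3 - 30.5821*m^2 - 2.9976*m + 3.6848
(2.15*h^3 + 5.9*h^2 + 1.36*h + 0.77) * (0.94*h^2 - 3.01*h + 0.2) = 2.021*h^5 - 0.925499999999999*h^4 - 16.0506*h^3 - 2.1898*h^2 - 2.0457*h + 0.154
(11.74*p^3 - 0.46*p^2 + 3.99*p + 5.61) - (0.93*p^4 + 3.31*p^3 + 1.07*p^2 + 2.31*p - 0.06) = -0.93*p^4 + 8.43*p^3 - 1.53*p^2 + 1.68*p + 5.67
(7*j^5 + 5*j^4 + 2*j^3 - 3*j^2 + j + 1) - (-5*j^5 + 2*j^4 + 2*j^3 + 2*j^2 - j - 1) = 12*j^5 + 3*j^4 - 5*j^2 + 2*j + 2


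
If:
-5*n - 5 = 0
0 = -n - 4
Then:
No Solution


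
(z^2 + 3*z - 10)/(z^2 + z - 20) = (z - 2)/(z - 4)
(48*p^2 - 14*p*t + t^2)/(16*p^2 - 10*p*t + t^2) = (6*p - t)/(2*p - t)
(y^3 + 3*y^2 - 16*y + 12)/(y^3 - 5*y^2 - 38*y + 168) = (y^2 - 3*y + 2)/(y^2 - 11*y + 28)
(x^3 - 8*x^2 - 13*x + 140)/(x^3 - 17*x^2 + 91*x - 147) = (x^2 - x - 20)/(x^2 - 10*x + 21)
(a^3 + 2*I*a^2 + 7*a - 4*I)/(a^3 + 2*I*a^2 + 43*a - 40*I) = (a^2 + 3*I*a + 4)/(a^2 + 3*I*a + 40)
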